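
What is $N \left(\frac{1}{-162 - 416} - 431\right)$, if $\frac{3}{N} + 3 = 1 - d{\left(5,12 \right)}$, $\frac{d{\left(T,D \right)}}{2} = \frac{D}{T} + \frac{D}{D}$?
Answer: $\frac{3736785}{25432} \approx 146.93$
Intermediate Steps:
$d{\left(T,D \right)} = 2 + \frac{2 D}{T}$ ($d{\left(T,D \right)} = 2 \left(\frac{D}{T} + \frac{D}{D}\right) = 2 \left(\frac{D}{T} + 1\right) = 2 \left(1 + \frac{D}{T}\right) = 2 + \frac{2 D}{T}$)
$N = - \frac{15}{44}$ ($N = \frac{3}{-3 + \left(1 - \left(2 + 2 \cdot 12 \cdot \frac{1}{5}\right)\right)} = \frac{3}{-3 + \left(1 - \left(2 + \frac{24}{5}\right)\right)} = \frac{3}{-3 + \left(1 - \frac{34}{5}\right)} = \frac{3}{-3 - \frac{29}{5}} = \frac{3}{- \frac{44}{5}} = 3 \left(- \frac{5}{44}\right) = - \frac{15}{44} \approx -0.34091$)
$N \left(\frac{1}{-162 - 416} - 431\right) = - \frac{15 \left(\frac{1}{-162 - 416} - 431\right)}{44} = - \frac{15 \left(\frac{1}{-578} - 431\right)}{44} = - \frac{15 \left(- \frac{1}{578} - 431\right)}{44} = \left(- \frac{15}{44}\right) \left(- \frac{249119}{578}\right) = \frac{3736785}{25432}$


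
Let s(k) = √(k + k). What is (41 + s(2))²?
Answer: 1849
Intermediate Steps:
s(k) = √2*√k (s(k) = √(2*k) = √2*√k)
(41 + s(2))² = (41 + √2*√2)² = (41 + 2)² = 43² = 1849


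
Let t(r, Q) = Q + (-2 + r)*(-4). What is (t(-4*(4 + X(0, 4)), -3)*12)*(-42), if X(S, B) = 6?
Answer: -83160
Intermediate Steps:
t(r, Q) = 8 + Q - 4*r (t(r, Q) = Q + (8 - 4*r) = 8 + Q - 4*r)
(t(-4*(4 + X(0, 4)), -3)*12)*(-42) = ((8 - 3 - (-16)*(4 + 6))*12)*(-42) = ((8 - 3 - (-16)*10)*12)*(-42) = ((8 - 3 - 4*(-40))*12)*(-42) = ((8 - 3 + 160)*12)*(-42) = (165*12)*(-42) = 1980*(-42) = -83160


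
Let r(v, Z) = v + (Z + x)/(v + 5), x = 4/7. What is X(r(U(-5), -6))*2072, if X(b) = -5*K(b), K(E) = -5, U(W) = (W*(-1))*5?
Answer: 51800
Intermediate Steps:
x = 4/7 (x = 4*(1/7) = 4/7 ≈ 0.57143)
U(W) = -5*W (U(W) = -W*5 = -5*W)
r(v, Z) = v + (4/7 + Z)/(5 + v) (r(v, Z) = v + (Z + 4/7)/(v + 5) = v + (4/7 + Z)/(5 + v))
X(b) = 25 (X(b) = -5*(-5) = 25)
X(r(U(-5), -6))*2072 = 25*2072 = 51800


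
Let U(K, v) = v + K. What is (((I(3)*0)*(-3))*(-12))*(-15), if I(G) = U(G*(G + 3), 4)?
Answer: 0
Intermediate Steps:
U(K, v) = K + v
I(G) = 4 + G*(3 + G) (I(G) = G*(G + 3) + 4 = G*(3 + G) + 4 = 4 + G*(3 + G))
(((I(3)*0)*(-3))*(-12))*(-15) = ((((4 + 3*(3 + 3))*0)*(-3))*(-12))*(-15) = ((((4 + 3*6)*0)*(-3))*(-12))*(-15) = ((((4 + 18)*0)*(-3))*(-12))*(-15) = (((22*0)*(-3))*(-12))*(-15) = ((0*(-3))*(-12))*(-15) = (0*(-12))*(-15) = 0*(-15) = 0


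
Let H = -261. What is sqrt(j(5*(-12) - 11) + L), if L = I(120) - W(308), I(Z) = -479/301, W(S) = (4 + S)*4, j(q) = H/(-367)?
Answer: 4*I*sqrt(952502038901)/110467 ≈ 35.339*I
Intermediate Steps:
j(q) = 261/367 (j(q) = -261/(-367) = -261*(-1/367) = 261/367)
W(S) = 16 + 4*S
I(Z) = -479/301 (I(Z) = -479*1/301 = -479/301)
L = -376127/301 (L = -479/301 - (16 + 4*308) = -479/301 - (16 + 1232) = -479/301 - 1*1248 = -479/301 - 1248 = -376127/301 ≈ -1249.6)
sqrt(j(5*(-12) - 11) + L) = sqrt(261/367 - 376127/301) = sqrt(-137960048/110467) = 4*I*sqrt(952502038901)/110467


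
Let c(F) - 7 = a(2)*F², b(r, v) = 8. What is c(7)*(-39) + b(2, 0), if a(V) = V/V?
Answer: -2176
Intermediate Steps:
a(V) = 1
c(F) = 7 + F² (c(F) = 7 + 1*F² = 7 + F²)
c(7)*(-39) + b(2, 0) = (7 + 7²)*(-39) + 8 = (7 + 49)*(-39) + 8 = 56*(-39) + 8 = -2184 + 8 = -2176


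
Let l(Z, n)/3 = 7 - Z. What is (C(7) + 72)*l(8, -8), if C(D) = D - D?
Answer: -216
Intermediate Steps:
l(Z, n) = 21 - 3*Z (l(Z, n) = 3*(7 - Z) = 21 - 3*Z)
C(D) = 0
(C(7) + 72)*l(8, -8) = (0 + 72)*(21 - 3*8) = 72*(21 - 24) = 72*(-3) = -216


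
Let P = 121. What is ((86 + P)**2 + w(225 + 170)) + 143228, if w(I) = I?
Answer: 186472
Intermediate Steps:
((86 + P)**2 + w(225 + 170)) + 143228 = ((86 + 121)**2 + (225 + 170)) + 143228 = (207**2 + 395) + 143228 = (42849 + 395) + 143228 = 43244 + 143228 = 186472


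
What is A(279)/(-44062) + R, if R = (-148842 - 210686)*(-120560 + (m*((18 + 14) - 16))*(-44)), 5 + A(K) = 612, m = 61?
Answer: 2590152333426337/44062 ≈ 5.8784e+10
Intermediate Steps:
A(K) = 607 (A(K) = -5 + 612 = 607)
R = 58784266112 (R = (-148842 - 210686)*(-120560 + (61*((18 + 14) - 16))*(-44)) = -359528*(-120560 + (61*(32 - 16))*(-44)) = -359528*(-120560 + (61*16)*(-44)) = -359528*(-120560 + 976*(-44)) = -359528*(-120560 - 42944) = -359528*(-163504) = 58784266112)
A(279)/(-44062) + R = 607/(-44062) + 58784266112 = 607*(-1/44062) + 58784266112 = -607/44062 + 58784266112 = 2590152333426337/44062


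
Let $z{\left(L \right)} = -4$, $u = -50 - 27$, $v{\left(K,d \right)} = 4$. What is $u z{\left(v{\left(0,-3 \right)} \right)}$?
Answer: $308$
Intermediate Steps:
$u = -77$ ($u = -50 + \left(30 - 57\right) = -50 - 27 = -77$)
$u z{\left(v{\left(0,-3 \right)} \right)} = \left(-77\right) \left(-4\right) = 308$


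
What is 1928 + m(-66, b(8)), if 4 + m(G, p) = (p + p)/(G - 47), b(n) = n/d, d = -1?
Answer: 217428/113 ≈ 1924.1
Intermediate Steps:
b(n) = -n (b(n) = n/(-1) = n*(-1) = -n)
m(G, p) = -4 + 2*p/(-47 + G) (m(G, p) = -4 + (p + p)/(G - 47) = -4 + (2*p)/(-47 + G) = -4 + 2*p/(-47 + G))
1928 + m(-66, b(8)) = 1928 + 2*(94 - 1*8 - 2*(-66))/(-47 - 66) = 1928 + 2*(94 - 8 + 132)/(-113) = 1928 + 2*(-1/113)*218 = 1928 - 436/113 = 217428/113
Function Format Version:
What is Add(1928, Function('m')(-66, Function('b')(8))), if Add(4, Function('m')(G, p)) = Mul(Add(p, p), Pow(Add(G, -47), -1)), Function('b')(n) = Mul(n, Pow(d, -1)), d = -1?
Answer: Rational(217428, 113) ≈ 1924.1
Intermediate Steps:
Function('b')(n) = Mul(-1, n) (Function('b')(n) = Mul(n, Pow(-1, -1)) = Mul(n, -1) = Mul(-1, n))
Function('m')(G, p) = Add(-4, Mul(2, p, Pow(Add(-47, G), -1))) (Function('m')(G, p) = Add(-4, Mul(Add(p, p), Pow(Add(G, -47), -1))) = Add(-4, Mul(Mul(2, p), Pow(Add(-47, G), -1))) = Add(-4, Mul(2, p, Pow(Add(-47, G), -1))))
Add(1928, Function('m')(-66, Function('b')(8))) = Add(1928, Mul(2, Pow(Add(-47, -66), -1), Add(94, Mul(-1, 8), Mul(-2, -66)))) = Add(1928, Mul(2, Pow(-113, -1), Add(94, -8, 132))) = Add(1928, Mul(2, Rational(-1, 113), 218)) = Add(1928, Rational(-436, 113)) = Rational(217428, 113)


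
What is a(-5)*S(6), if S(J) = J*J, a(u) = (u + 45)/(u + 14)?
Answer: 160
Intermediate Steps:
a(u) = (45 + u)/(14 + u)
S(J) = J**2
a(-5)*S(6) = ((45 - 5)/(14 - 5))*6**2 = (40/9)*36 = 160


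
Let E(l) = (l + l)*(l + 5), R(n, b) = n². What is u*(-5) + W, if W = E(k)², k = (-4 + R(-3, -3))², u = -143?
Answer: 2250715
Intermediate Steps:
k = 25 (k = (-4 + (-3)²)² = (-4 + 9)² = 5² = 25)
E(l) = 2*l*(5 + l) (E(l) = (2*l)*(5 + l) = 2*l*(5 + l))
W = 2250000 (W = (2*25*(5 + 25))² = (2*25*30)² = 1500² = 2250000)
u*(-5) + W = -143*(-5) + 2250000 = 715 + 2250000 = 2250715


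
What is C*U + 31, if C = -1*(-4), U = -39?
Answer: -125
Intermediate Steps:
C = 4
C*U + 31 = 4*(-39) + 31 = -156 + 31 = -125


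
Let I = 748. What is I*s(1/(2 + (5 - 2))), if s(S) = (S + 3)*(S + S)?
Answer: 23936/25 ≈ 957.44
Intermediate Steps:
s(S) = 2*S*(3 + S) (s(S) = (3 + S)*(2*S) = 2*S*(3 + S))
I*s(1/(2 + (5 - 2))) = 748*(2*(3 + 1/(2 + (5 - 2)))/(2 + (5 - 2))) = 748*(2*(3 + 1/(2 + 3))/(2 + 3)) = 748*(2*(3 + 1/5)/5) = 748*(2*(⅕)*(3 + ⅕)) = 748*(2*(⅕)*(16/5)) = 748*(32/25) = 23936/25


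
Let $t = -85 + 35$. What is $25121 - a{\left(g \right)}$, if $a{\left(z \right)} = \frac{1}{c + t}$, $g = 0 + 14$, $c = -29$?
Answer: $\frac{1984560}{79} \approx 25121.0$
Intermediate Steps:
$g = 14$
$t = -50$
$a{\left(z \right)} = - \frac{1}{79}$ ($a{\left(z \right)} = \frac{1}{-29 - 50} = \frac{1}{-79} = - \frac{1}{79}$)
$25121 - a{\left(g \right)} = 25121 - - \frac{1}{79} = 25121 + \frac{1}{79} = \frac{1984560}{79}$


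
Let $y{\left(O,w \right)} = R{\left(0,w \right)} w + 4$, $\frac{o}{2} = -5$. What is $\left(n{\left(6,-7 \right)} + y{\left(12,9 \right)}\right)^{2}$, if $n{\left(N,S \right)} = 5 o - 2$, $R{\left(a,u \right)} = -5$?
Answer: $8649$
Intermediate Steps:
$o = -10$ ($o = 2 \left(-5\right) = -10$)
$n{\left(N,S \right)} = -52$ ($n{\left(N,S \right)} = 5 \left(-10\right) - 2 = -50 - 2 = -52$)
$y{\left(O,w \right)} = 4 - 5 w$ ($y{\left(O,w \right)} = - 5 w + 4 = 4 - 5 w$)
$\left(n{\left(6,-7 \right)} + y{\left(12,9 \right)}\right)^{2} = \left(-52 + \left(4 - 45\right)\right)^{2} = \left(-52 - 41\right)^{2} = \left(-93\right)^{2} = 8649$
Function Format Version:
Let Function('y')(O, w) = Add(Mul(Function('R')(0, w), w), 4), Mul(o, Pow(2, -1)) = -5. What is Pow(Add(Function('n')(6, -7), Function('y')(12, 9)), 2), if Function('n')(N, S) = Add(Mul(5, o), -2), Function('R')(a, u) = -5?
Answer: 8649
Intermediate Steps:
o = -10 (o = Mul(2, -5) = -10)
Function('n')(N, S) = -52 (Function('n')(N, S) = Add(Mul(5, -10), -2) = Add(-50, -2) = -52)
Function('y')(O, w) = Add(4, Mul(-5, w)) (Function('y')(O, w) = Add(Mul(-5, w), 4) = Add(4, Mul(-5, w)))
Pow(Add(Function('n')(6, -7), Function('y')(12, 9)), 2) = Pow(Add(-52, Add(4, Mul(-5, 9))), 2) = Pow(Add(-52, Add(4, -45)), 2) = Pow(Add(-52, -41), 2) = Pow(-93, 2) = 8649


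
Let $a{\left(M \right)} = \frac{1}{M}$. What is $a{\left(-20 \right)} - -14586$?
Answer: $\frac{291719}{20} \approx 14586.0$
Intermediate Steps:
$a{\left(-20 \right)} - -14586 = \frac{1}{-20} - -14586 = - \frac{1}{20} + 14586 = \frac{291719}{20}$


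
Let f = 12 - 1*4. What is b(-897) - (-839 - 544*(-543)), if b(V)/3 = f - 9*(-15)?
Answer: -294124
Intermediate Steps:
f = 8 (f = 12 - 4 = 8)
b(V) = 429 (b(V) = 3*(8 - 9*(-15)) = 3*(8 + 135) = 3*143 = 429)
b(-897) - (-839 - 544*(-543)) = 429 - (-839 - 544*(-543)) = 429 - (-839 + 295392) = 429 - 1*294553 = 429 - 294553 = -294124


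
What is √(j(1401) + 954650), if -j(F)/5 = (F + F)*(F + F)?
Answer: I*√38301370 ≈ 6188.8*I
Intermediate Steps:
j(F) = -20*F² (j(F) = -5*(F + F)*(F + F) = -5*2*F*2*F = -20*F²)
√(j(1401) + 954650) = √(-20*1401² + 954650) = √(-20*1962801 + 954650) = √(-39256020 + 954650) = √(-38301370) = I*√38301370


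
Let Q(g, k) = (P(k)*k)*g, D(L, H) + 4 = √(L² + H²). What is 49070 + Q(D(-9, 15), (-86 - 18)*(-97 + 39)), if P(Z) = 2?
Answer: 814 + 36192*√34 ≈ 2.1185e+5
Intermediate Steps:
D(L, H) = -4 + √(H² + L²) (D(L, H) = -4 + √(L² + H²) = -4 + √(H² + L²))
Q(g, k) = 2*g*k (Q(g, k) = (2*k)*g = 2*g*k)
49070 + Q(D(-9, 15), (-86 - 18)*(-97 + 39)) = 49070 + 2*(-4 + √(15² + (-9)²))*((-86 - 18)*(-97 + 39)) = 49070 + 2*(-4 + √(225 + 81))*(-104*(-58)) = 49070 + 2*(-4 + √306)*6032 = 49070 + 2*(-4 + 3*√34)*6032 = 49070 + (-48256 + 36192*√34) = 814 + 36192*√34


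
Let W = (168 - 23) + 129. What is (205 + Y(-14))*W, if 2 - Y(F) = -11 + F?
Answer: 63568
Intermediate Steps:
Y(F) = 13 - F (Y(F) = 2 - (-11 + F) = 2 + (11 - F) = 13 - F)
W = 274 (W = 145 + 129 = 274)
(205 + Y(-14))*W = (205 + (13 - 1*(-14)))*274 = (205 + (13 + 14))*274 = (205 + 27)*274 = 232*274 = 63568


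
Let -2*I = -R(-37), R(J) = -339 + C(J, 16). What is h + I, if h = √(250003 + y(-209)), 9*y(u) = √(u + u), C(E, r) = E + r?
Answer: -180 + √(2250027 + I*√418)/3 ≈ 320.0 + 0.0022717*I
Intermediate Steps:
y(u) = √2*√u/9 (y(u) = √(u + u)/9 = √(2*u)/9 = (√2*√u)/9 = √2*√u/9)
h = √(250003 + I*√418/9) (h = √(250003 + √2*√(-209)/9) = √(250003 + √2*(I*√209)/9) = √(250003 + I*√418/9) ≈ 500.0 + 0.002*I)
R(J) = -323 + J (R(J) = -339 + (J + 16) = -339 + (16 + J) = -323 + J)
I = -180 (I = -(-1)*(-323 - 37)/2 = -(-1)*(-360)/2 = -½*360 = -180)
h + I = √(2250027 + I*√418)/3 - 180 = -180 + √(2250027 + I*√418)/3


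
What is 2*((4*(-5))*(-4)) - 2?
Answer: 158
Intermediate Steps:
2*((4*(-5))*(-4)) - 2 = 2*(-20*(-4)) - 2 = 2*80 - 2 = 160 - 2 = 158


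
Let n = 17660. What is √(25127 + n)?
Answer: √42787 ≈ 206.85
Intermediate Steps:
√(25127 + n) = √(25127 + 17660) = √42787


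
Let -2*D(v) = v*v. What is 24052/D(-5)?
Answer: -48104/25 ≈ -1924.2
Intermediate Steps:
D(v) = -v**2/2 (D(v) = -v*v/2 = -v**2/2)
24052/D(-5) = 24052/((-1/2*(-5)**2)) = 24052/((-1/2*25)) = 24052/(-25/2) = 24052*(-2/25) = -48104/25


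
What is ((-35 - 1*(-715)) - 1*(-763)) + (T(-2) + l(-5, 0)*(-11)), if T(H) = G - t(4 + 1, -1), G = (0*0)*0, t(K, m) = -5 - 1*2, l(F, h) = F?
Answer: 1505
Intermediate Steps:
t(K, m) = -7 (t(K, m) = -5 - 2 = -7)
G = 0 (G = 0*0 = 0)
T(H) = 7 (T(H) = 0 - 1*(-7) = 0 + 7 = 7)
((-35 - 1*(-715)) - 1*(-763)) + (T(-2) + l(-5, 0)*(-11)) = ((-35 - 1*(-715)) - 1*(-763)) + (7 - 5*(-11)) = ((-35 + 715) + 763) + (7 + 55) = (680 + 763) + 62 = 1443 + 62 = 1505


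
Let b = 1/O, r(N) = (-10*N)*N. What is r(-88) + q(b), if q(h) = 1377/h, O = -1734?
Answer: -2465158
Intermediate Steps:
r(N) = -10*N²
b = -1/1734 (b = 1/(-1734) = -1/1734 ≈ -0.00057670)
r(-88) + q(b) = -10*(-88)² + 1377/(-1/1734) = -10*7744 + 1377*(-1734) = -77440 - 2387718 = -2465158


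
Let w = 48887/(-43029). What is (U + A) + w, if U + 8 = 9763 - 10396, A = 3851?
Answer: 138074203/43029 ≈ 3208.9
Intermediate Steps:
U = -641 (U = -8 + (9763 - 10396) = -8 - 633 = -641)
w = -48887/43029 (w = 48887*(-1/43029) = -48887/43029 ≈ -1.1361)
(U + A) + w = (-641 + 3851) - 48887/43029 = 3210 - 48887/43029 = 138074203/43029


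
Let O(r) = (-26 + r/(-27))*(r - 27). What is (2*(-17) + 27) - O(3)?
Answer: -1901/3 ≈ -633.67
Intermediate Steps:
O(r) = (-27 + r)*(-26 - r/27) (O(r) = (-26 + r*(-1/27))*(-27 + r) = (-26 - r/27)*(-27 + r) = (-27 + r)*(-26 - r/27))
(2*(-17) + 27) - O(3) = (2*(-17) + 27) - (702 - 25*3 - 1/27*3²) = (-34 + 27) - (702 - 75 - 1/27*9) = -7 - (702 - 75 - ⅓) = -7 - 1*1880/3 = -7 - 1880/3 = -1901/3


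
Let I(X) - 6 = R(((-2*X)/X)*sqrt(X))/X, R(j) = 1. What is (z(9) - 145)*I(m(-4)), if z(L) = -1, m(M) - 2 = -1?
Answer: -1022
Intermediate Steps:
m(M) = 1 (m(M) = 2 - 1 = 1)
I(X) = 6 + 1/X
(z(9) - 145)*I(m(-4)) = (-1 - 145)*(6 + 1/1) = -146*(6 + 1) = -146*7 = -1022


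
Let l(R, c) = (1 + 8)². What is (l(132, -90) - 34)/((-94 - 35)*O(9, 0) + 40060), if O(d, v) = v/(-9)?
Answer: 47/40060 ≈ 0.0011732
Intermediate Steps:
O(d, v) = -v/9 (O(d, v) = v*(-⅑) = -v/9)
l(R, c) = 81 (l(R, c) = 9² = 81)
(l(132, -90) - 34)/((-94 - 35)*O(9, 0) + 40060) = (81 - 34)/((-94 - 35)*(-⅑*0) + 40060) = 47/(-129*0 + 40060) = 47/(0 + 40060) = 47/40060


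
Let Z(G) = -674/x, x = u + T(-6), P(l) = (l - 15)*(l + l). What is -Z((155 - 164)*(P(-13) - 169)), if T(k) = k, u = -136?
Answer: -337/71 ≈ -4.7465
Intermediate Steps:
P(l) = 2*l*(-15 + l) (P(l) = (-15 + l)*(2*l) = 2*l*(-15 + l))
x = -142 (x = -136 - 6 = -142)
Z(G) = 337/71 (Z(G) = -674/(-142) = -674*(-1/142) = 337/71)
-Z((155 - 164)*(P(-13) - 169)) = -1*337/71 = -337/71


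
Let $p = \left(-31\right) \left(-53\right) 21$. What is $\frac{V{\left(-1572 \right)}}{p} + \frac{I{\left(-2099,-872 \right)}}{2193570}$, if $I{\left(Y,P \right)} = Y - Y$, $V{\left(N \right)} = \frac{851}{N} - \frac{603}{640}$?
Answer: $- \frac{373139}{8678194560} \approx -4.2997 \cdot 10^{-5}$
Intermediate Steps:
$V{\left(N \right)} = - \frac{603}{640} + \frac{851}{N}$ ($V{\left(N \right)} = \frac{851}{N} - \frac{603}{640} = - \frac{603}{640} + \frac{851}{N}$)
$p = 34503$ ($p = 1643 \cdot 21 = 34503$)
$I{\left(Y,P \right)} = 0$
$\frac{V{\left(-1572 \right)}}{p} + \frac{I{\left(-2099,-872 \right)}}{2193570} = \frac{- \frac{603}{640} + \frac{851}{-1572}}{34503} + \frac{0}{2193570} = \left(- \frac{603}{640} + 851 \left(- \frac{1}{1572}\right)\right) \frac{1}{34503} + 0 \cdot \frac{1}{2193570} = \left(- \frac{603}{640} - \frac{851}{1572}\right) \frac{1}{34503} + 0 = \left(- \frac{373139}{251520}\right) \frac{1}{34503} + 0 = - \frac{373139}{8678194560} + 0 = - \frac{373139}{8678194560}$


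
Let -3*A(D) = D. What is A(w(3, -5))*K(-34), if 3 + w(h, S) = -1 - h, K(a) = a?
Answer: -238/3 ≈ -79.333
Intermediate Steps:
w(h, S) = -4 - h (w(h, S) = -3 + (-1 - h) = -4 - h)
A(D) = -D/3
A(w(3, -5))*K(-34) = -(-4 - 1*3)/3*(-34) = -(-4 - 3)/3*(-34) = -1/3*(-7)*(-34) = (7/3)*(-34) = -238/3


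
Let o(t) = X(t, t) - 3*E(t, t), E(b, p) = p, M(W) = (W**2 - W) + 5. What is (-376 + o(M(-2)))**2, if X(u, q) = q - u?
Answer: 167281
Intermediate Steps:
M(W) = 5 + W**2 - W
o(t) = -3*t (o(t) = (t - t) - 3*t = 0 - 3*t = -3*t)
(-376 + o(M(-2)))**2 = (-376 - 3*(5 + (-2)**2 - 1*(-2)))**2 = (-376 - 3*(5 + 4 + 2))**2 = (-376 - 3*11)**2 = (-376 - 33)**2 = (-409)**2 = 167281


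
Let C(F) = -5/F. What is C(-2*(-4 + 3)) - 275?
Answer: -555/2 ≈ -277.50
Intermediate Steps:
C(F) = -5/F
C(-2*(-4 + 3)) - 275 = -5*(-1/(2*(-4 + 3))) - 275 = -5/((-2*(-1))) - 275 = -5/2 - 275 = -555/2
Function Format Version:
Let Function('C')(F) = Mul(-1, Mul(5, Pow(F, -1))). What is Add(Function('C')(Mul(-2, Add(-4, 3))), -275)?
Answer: Rational(-555, 2) ≈ -277.50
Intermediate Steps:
Function('C')(F) = Mul(-5, Pow(F, -1))
Add(Function('C')(Mul(-2, Add(-4, 3))), -275) = Add(Mul(-5, Pow(Mul(-2, Add(-4, 3)), -1)), -275) = Add(Mul(-5, Pow(Mul(-2, -1), -1)), -275) = Add(Mul(-5, Pow(2, -1)), -275) = Add(Mul(-5, Rational(1, 2)), -275) = Add(Rational(-5, 2), -275) = Rational(-555, 2)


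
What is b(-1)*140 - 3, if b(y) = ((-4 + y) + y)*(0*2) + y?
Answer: -143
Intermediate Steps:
b(y) = y (b(y) = (-4 + 2*y)*0 + y = 0 + y = y)
b(-1)*140 - 3 = -1*140 - 3 = -140 - 3 = -143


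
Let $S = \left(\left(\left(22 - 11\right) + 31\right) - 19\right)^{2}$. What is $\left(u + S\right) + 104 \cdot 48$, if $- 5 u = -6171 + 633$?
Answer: $\frac{33143}{5} \approx 6628.6$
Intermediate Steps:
$S = 529$ ($S = \left(\left(11 + 31\right) - 19\right)^{2} = \left(42 - 19\right)^{2} = 23^{2} = 529$)
$u = \frac{5538}{5}$ ($u = - \frac{-6171 + 633}{5} = \left(- \frac{1}{5}\right) \left(-5538\right) = \frac{5538}{5} \approx 1107.6$)
$\left(u + S\right) + 104 \cdot 48 = \left(\frac{5538}{5} + 529\right) + 104 \cdot 48 = \frac{8183}{5} + 4992 = \frac{33143}{5}$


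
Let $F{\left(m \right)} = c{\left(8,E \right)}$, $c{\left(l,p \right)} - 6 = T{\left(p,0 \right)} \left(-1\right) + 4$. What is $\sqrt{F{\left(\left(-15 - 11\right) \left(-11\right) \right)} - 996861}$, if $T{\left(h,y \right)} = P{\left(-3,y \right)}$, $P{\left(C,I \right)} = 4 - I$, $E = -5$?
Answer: $i \sqrt{996855} \approx 998.43 i$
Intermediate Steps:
$T{\left(h,y \right)} = 4 - y$
$c{\left(l,p \right)} = 6$ ($c{\left(l,p \right)} = 6 + \left(\left(4 - 0\right) \left(-1\right) + 4\right) = 6 + \left(\left(4 + 0\right) \left(-1\right) + 4\right) = 6 + \left(4 \left(-1\right) + 4\right) = 6 + \left(-4 + 4\right) = 6 + 0 = 6$)
$F{\left(m \right)} = 6$
$\sqrt{F{\left(\left(-15 - 11\right) \left(-11\right) \right)} - 996861} = \sqrt{6 - 996861} = \sqrt{-996855} = i \sqrt{996855}$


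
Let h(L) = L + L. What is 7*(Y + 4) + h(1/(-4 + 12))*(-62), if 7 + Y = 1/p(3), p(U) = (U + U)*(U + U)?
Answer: -1307/36 ≈ -36.306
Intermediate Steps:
p(U) = 4*U**2 (p(U) = (2*U)*(2*U) = 4*U**2)
h(L) = 2*L
Y = -251/36 (Y = -7 + 1/(4*3**2) = -7 + 1/(4*9) = -7 + 1/36 = -251/36 ≈ -6.9722)
7*(Y + 4) + h(1/(-4 + 12))*(-62) = 7*(-251/36 + 4) + (2/(-4 + 12))*(-62) = 7*(-107/36) + (2/8)*(-62) = -749/36 + (2*(1/8))*(-62) = -749/36 + (1/4)*(-62) = -749/36 - 31/2 = -1307/36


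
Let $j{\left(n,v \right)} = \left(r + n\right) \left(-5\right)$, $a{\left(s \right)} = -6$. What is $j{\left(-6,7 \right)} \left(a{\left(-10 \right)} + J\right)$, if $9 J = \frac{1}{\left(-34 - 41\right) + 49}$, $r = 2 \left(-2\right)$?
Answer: $- \frac{35125}{117} \approx -300.21$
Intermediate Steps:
$r = -4$
$J = - \frac{1}{234}$ ($J = \frac{1}{9 \left(\left(-34 - 41\right) + 49\right)} = \frac{1}{9 \left(-75 + 49\right)} = \frac{1}{9 \left(-26\right)} = \frac{1}{9} \left(- \frac{1}{26}\right) = - \frac{1}{234} \approx -0.0042735$)
$j{\left(n,v \right)} = 20 - 5 n$ ($j{\left(n,v \right)} = \left(-4 + n\right) \left(-5\right) = 20 - 5 n$)
$j{\left(-6,7 \right)} \left(a{\left(-10 \right)} + J\right) = \left(20 - -30\right) \left(-6 - \frac{1}{234}\right) = \left(20 + 30\right) \left(- \frac{1405}{234}\right) = 50 \left(- \frac{1405}{234}\right) = - \frac{35125}{117}$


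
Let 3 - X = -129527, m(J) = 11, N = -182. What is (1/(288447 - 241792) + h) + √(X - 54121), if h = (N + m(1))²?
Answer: 1364238856/46655 + √75409 ≈ 29516.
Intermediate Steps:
h = 29241 (h = (-182 + 11)² = (-171)² = 29241)
X = 129530 (X = 3 - 1*(-129527) = 3 + 129527 = 129530)
(1/(288447 - 241792) + h) + √(X - 54121) = (1/(288447 - 241792) + 29241) + √(129530 - 54121) = (1/46655 + 29241) + √75409 = 1364238856/46655 + √75409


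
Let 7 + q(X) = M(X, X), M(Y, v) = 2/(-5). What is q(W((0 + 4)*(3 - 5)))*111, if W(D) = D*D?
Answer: -4107/5 ≈ -821.40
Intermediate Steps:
M(Y, v) = -⅖ (M(Y, v) = 2*(-⅕) = -⅖)
W(D) = D²
q(X) = -37/5 (q(X) = -7 - ⅖ = -37/5)
q(W((0 + 4)*(3 - 5)))*111 = -37/5*111 = -4107/5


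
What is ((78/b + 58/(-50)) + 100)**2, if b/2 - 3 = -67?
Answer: 24702094561/2560000 ≈ 9649.3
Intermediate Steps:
b = -128 (b = 6 + 2*(-67) = 6 - 134 = -128)
((78/b + 58/(-50)) + 100)**2 = ((78/(-128) + 58/(-50)) + 100)**2 = ((78*(-1/128) + 58*(-1/50)) + 100)**2 = ((-39/64 - 29/25) + 100)**2 = (-2831/1600 + 100)**2 = (157169/1600)**2 = 24702094561/2560000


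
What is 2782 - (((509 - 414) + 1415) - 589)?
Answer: 1861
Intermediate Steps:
2782 - (((509 - 414) + 1415) - 589) = 2782 - ((95 + 1415) - 589) = 2782 - (1510 - 589) = 2782 - 1*921 = 2782 - 921 = 1861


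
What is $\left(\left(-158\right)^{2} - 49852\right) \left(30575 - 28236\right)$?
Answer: $-58213032$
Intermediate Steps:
$\left(\left(-158\right)^{2} - 49852\right) \left(30575 - 28236\right) = \left(24964 - 49852\right) 2339 = \left(-24888\right) 2339 = -58213032$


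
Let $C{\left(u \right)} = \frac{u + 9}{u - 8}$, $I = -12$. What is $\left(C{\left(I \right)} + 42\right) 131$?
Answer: $\frac{110433}{20} \approx 5521.6$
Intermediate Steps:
$C{\left(u \right)} = \frac{9 + u}{-8 + u}$
$\left(C{\left(I \right)} + 42\right) 131 = \left(\frac{9 - 12}{-8 - 12} + 42\right) 131 = \left(\frac{1}{-20} \left(-3\right) + 42\right) 131 = \left(\left(- \frac{1}{20}\right) \left(-3\right) + 42\right) 131 = \left(\frac{3}{20} + 42\right) 131 = \frac{843}{20} \cdot 131 = \frac{110433}{20}$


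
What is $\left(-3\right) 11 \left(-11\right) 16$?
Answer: $5808$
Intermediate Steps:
$\left(-3\right) 11 \left(-11\right) 16 = \left(-33\right) \left(-11\right) 16 = 363 \cdot 16 = 5808$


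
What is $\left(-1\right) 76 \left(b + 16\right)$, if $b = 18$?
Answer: $-2584$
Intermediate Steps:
$\left(-1\right) 76 \left(b + 16\right) = \left(-1\right) 76 \left(18 + 16\right) = \left(-76\right) 34 = -2584$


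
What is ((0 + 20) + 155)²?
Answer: 30625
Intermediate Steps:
((0 + 20) + 155)² = (20 + 155)² = 175² = 30625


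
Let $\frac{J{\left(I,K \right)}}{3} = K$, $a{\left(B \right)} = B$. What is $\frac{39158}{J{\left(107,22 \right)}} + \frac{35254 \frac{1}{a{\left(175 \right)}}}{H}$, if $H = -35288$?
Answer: $\frac{5495772419}{9263100} \approx 593.3$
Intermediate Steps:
$J{\left(I,K \right)} = 3 K$
$\frac{39158}{J{\left(107,22 \right)}} + \frac{35254 \frac{1}{a{\left(175 \right)}}}{H} = \frac{39158}{3 \cdot 22} + \frac{35254 \cdot \frac{1}{175}}{-35288} = \frac{39158}{66} + 35254 \cdot \frac{1}{175} \left(- \frac{1}{35288}\right) = 39158 \cdot \frac{1}{66} + \frac{35254}{175} \left(- \frac{1}{35288}\right) = \frac{19579}{33} - \frac{17627}{3087700} = \frac{5495772419}{9263100}$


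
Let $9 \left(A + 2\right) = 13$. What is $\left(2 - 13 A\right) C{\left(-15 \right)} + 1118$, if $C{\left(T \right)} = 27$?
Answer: $1367$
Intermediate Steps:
$A = - \frac{5}{9}$ ($A = -2 + \frac{1}{9} \cdot 13 = -2 + \frac{13}{9} = - \frac{5}{9} \approx -0.55556$)
$\left(2 - 13 A\right) C{\left(-15 \right)} + 1118 = \left(2 - - \frac{65}{9}\right) 27 + 1118 = \left(2 + \frac{65}{9}\right) 27 + 1118 = \frac{83}{9} \cdot 27 + 1118 = 249 + 1118 = 1367$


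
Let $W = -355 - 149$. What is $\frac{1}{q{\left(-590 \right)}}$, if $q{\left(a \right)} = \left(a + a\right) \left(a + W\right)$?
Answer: $\frac{1}{1290920} \approx 7.7464 \cdot 10^{-7}$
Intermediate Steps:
$W = -504$ ($W = -355 - 149 = -504$)
$q{\left(a \right)} = 2 a \left(-504 + a\right)$ ($q{\left(a \right)} = \left(a + a\right) \left(a - 504\right) = 2 a \left(-504 + a\right)$)
$\frac{1}{q{\left(-590 \right)}} = \frac{1}{2 \left(-590\right) \left(-504 - 590\right)} = \frac{1}{2 \left(-590\right) \left(-1094\right)} = \frac{1}{1290920}$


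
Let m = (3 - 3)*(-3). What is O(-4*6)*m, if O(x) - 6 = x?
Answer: 0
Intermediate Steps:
m = 0 (m = 0*(-3) = 0)
O(x) = 6 + x
O(-4*6)*m = (6 - 4*6)*0 = (6 - 24)*0 = -18*0 = 0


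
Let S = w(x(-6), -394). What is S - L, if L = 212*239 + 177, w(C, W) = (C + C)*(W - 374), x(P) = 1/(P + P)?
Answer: -50717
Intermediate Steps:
x(P) = 1/(2*P)
w(C, W) = 2*C*(-374 + W) (w(C, W) = (2*C)*(-374 + W) = 2*C*(-374 + W))
S = 128 (S = 2*((1/2)/(-6))*(-374 - 394) = 2*((1/2)*(-1/6))*(-768) = 2*(-1/12)*(-768) = 128)
L = 50845 (L = 50668 + 177 = 50845)
S - L = 128 - 1*50845 = 128 - 50845 = -50717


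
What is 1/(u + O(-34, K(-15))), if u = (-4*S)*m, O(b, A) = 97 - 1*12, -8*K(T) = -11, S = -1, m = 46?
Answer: 1/269 ≈ 0.0037175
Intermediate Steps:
K(T) = 11/8 (K(T) = -⅛*(-11) = 11/8)
O(b, A) = 85 (O(b, A) = 97 - 12 = 85)
u = 184 (u = -4*(-1)*46 = 4*46 = 184)
1/(u + O(-34, K(-15))) = 1/(184 + 85) = 1/269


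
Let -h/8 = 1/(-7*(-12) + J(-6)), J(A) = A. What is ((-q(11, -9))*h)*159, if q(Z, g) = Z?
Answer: 2332/13 ≈ 179.38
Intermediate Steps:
h = -4/39 (h = -8/(-7*(-12) - 6) = -8/(84 - 6) = -8/78 = -8*1/78 = -4/39 ≈ -0.10256)
((-q(11, -9))*h)*159 = (-1*11*(-4/39))*159 = -11*(-4/39)*159 = (44/39)*159 = 2332/13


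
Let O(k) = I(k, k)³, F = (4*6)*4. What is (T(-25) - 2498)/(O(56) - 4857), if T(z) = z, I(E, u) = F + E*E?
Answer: -2523/33760898311 ≈ -7.4731e-8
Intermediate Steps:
F = 96 (F = 24*4 = 96)
I(E, u) = 96 + E² (I(E, u) = 96 + E*E = 96 + E²)
O(k) = (96 + k²)³
(T(-25) - 2498)/(O(56) - 4857) = (-25 - 2498)/((96 + 56²)³ - 4857) = -2523/((96 + 3136)³ - 4857) = -2523/(3232³ - 4857) = -2523/(33760903168 - 4857) = -2523/33760898311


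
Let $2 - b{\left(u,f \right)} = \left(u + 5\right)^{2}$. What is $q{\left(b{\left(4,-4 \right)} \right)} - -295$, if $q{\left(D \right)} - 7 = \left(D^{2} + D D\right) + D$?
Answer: $12705$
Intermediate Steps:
$b{\left(u,f \right)} = 2 - \left(5 + u\right)^{2}$ ($b{\left(u,f \right)} = 2 - \left(u + 5\right)^{2} = 2 - \left(5 + u\right)^{2}$)
$q{\left(D \right)} = 7 + D + 2 D^{2}$ ($q{\left(D \right)} = 7 + \left(\left(D^{2} + D D\right) + D\right) = 7 + \left(\left(D^{2} + D^{2}\right) + D\right) = 7 + \left(2 D^{2} + D\right) = 7 + \left(D + 2 D^{2}\right) = 7 + D + 2 D^{2}$)
$q{\left(b{\left(4,-4 \right)} \right)} - -295 = \left(7 + \left(2 - \left(5 + 4\right)^{2}\right) + 2 \left(2 - \left(5 + 4\right)^{2}\right)^{2}\right) - -295 = \left(7 + \left(2 - 9^{2}\right) + 2 \left(2 - 9^{2}\right)^{2}\right) + 295 = \left(7 + \left(2 - 81\right) + 2 \left(2 - 81\right)^{2}\right) + 295 = \left(7 - 79 + 2 \left(-79\right)^{2}\right) + 295 = \left(7 - 79 + 2 \cdot 6241\right) + 295 = \left(7 - 79 + 12482\right) + 295 = 12410 + 295 = 12705$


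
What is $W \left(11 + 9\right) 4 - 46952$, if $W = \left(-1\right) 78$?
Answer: $-53192$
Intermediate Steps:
$W = -78$
$W \left(11 + 9\right) 4 - 46952 = - 78 \left(11 + 9\right) 4 - 46952 = - 78 \cdot 20 \cdot 4 - 46952 = \left(-78\right) 80 - 46952 = -6240 - 46952 = -53192$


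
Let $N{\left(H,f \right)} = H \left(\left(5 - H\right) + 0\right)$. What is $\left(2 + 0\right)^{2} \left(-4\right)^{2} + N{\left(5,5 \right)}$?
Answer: $64$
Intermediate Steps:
$N{\left(H,f \right)} = H \left(5 - H\right)$
$\left(2 + 0\right)^{2} \left(-4\right)^{2} + N{\left(5,5 \right)} = \left(2 + 0\right)^{2} \left(-4\right)^{2} + 5 \left(5 - 5\right) = 2^{2} \cdot 16 + 5 \left(5 - 5\right) = 4 \cdot 16 + 5 \cdot 0 = 64 + 0 = 64$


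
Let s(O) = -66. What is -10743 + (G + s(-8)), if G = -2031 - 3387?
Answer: -16227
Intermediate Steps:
G = -5418
-10743 + (G + s(-8)) = -10743 + (-5418 - 66) = -10743 - 5484 = -16227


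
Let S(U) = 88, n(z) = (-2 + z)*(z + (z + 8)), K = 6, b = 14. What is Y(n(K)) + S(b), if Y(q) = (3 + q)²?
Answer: 6977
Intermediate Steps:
n(z) = (-2 + z)*(8 + 2*z) (n(z) = (-2 + z)*(z + (8 + z)) = (-2 + z)*(8 + 2*z))
Y(n(K)) + S(b) = (3 + (-16 + 2*6² + 4*6))² + 88 = (3 + (-16 + 2*36 + 24))² + 88 = (3 + (-16 + 72 + 24))² + 88 = (3 + 80)² + 88 = 83² + 88 = 6889 + 88 = 6977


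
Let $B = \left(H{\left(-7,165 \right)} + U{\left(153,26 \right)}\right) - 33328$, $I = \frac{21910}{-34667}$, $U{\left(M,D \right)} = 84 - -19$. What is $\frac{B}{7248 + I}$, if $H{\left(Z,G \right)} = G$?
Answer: $- \frac{573045510}{125622253} \approx -4.5617$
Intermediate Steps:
$U{\left(M,D \right)} = 103$ ($U{\left(M,D \right)} = 84 + 19 = 103$)
$I = - \frac{21910}{34667}$ ($I = 21910 \left(- \frac{1}{34667}\right) = - \frac{21910}{34667} \approx -0.63201$)
$B = -33060$ ($B = \left(165 + 103\right) - 33328 = 268 - 33328 = -33060$)
$\frac{B}{7248 + I} = - \frac{33060}{7248 - \frac{21910}{34667}} = - \frac{33060}{\frac{251244506}{34667}} = \left(-33060\right) \frac{34667}{251244506} = - \frac{573045510}{125622253}$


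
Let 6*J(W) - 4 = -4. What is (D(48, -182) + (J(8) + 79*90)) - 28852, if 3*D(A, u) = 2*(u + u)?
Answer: -65954/3 ≈ -21985.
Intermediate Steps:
D(A, u) = 4*u/3 (D(A, u) = (2*(u + u))/3 = (2*(2*u))/3 = (4*u)/3 = 4*u/3)
J(W) = 0 (J(W) = 2/3 + (1/6)*(-4) = 2/3 - 2/3 = 0)
(D(48, -182) + (J(8) + 79*90)) - 28852 = ((4/3)*(-182) + (0 + 79*90)) - 28852 = (-728/3 + (0 + 7110)) - 28852 = (-728/3 + 7110) - 28852 = 20602/3 - 28852 = -65954/3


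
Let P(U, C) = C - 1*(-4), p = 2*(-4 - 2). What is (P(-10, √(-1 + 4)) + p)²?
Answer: (8 - √3)² ≈ 39.287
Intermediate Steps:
p = -12 (p = 2*(-6) = -12)
P(U, C) = 4 + C (P(U, C) = C + 4 = 4 + C)
(P(-10, √(-1 + 4)) + p)² = ((4 + √(-1 + 4)) - 12)² = ((4 + √3) - 12)² = (-8 + √3)²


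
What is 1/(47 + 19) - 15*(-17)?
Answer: 16831/66 ≈ 255.02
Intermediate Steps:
1/(47 + 19) - 15*(-17) = 1/66 + 255 = 16831/66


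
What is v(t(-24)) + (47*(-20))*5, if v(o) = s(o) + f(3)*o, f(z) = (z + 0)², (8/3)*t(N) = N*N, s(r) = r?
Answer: -2540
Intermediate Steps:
t(N) = 3*N²/8 (t(N) = 3*(N*N)/8 = 3*N²/8)
f(z) = z²
v(o) = 10*o (v(o) = o + 3²*o = o + 9*o = 10*o)
v(t(-24)) + (47*(-20))*5 = 10*((3/8)*(-24)²) + (47*(-20))*5 = 10*((3/8)*576) - 940*5 = 10*216 - 4700 = 2160 - 4700 = -2540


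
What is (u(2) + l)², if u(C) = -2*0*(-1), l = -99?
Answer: 9801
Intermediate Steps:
u(C) = 0 (u(C) = 0*(-1) = 0)
(u(2) + l)² = (0 - 99)² = (-99)² = 9801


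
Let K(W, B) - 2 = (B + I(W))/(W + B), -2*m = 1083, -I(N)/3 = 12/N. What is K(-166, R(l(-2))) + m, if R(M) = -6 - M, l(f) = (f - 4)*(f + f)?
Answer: -4387057/8134 ≈ -539.35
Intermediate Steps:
I(N) = -36/N
m = -1083/2 (m = -1/2*1083 = -1083/2 ≈ -541.50)
l(f) = 2*f*(-4 + f) (l(f) = (-4 + f)*(2*f) = 2*f*(-4 + f))
K(W, B) = 2 + (B - 36/W)/(B + W) (K(W, B) = 2 + (B - 36/W)/(W + B) = 2 + (B - 36/W)/(B + W))
K(-166, R(l(-2))) + m = (-36 - 166*(2*(-166) + 3*(-6 - 2*(-2)*(-4 - 2))))/((-166)*((-6 - 2*(-2)*(-4 - 2)) - 166)) - 1083/2 = -(-36 - 166*(-332 + 3*(-6 - 2*(-2)*(-6))))/(166*((-6 - 2*(-2)*(-6)) - 166)) - 1083/2 = -(-36 - 166*(-332 + 3*(-6 - 1*24)))/(166*((-6 - 1*24) - 166)) - 1083/2 = -(-36 - 166*(-332 + 3*(-6 - 24)))/(166*((-6 - 24) - 166)) - 1083/2 = -(-36 - 166*(-332 + 3*(-30)))/(166*(-30 - 166)) - 1083/2 = -1/166*(-36 - 166*(-332 - 90))/(-196) - 1083/2 = -1/166*(-1/196)*(-36 - 166*(-422)) - 1083/2 = -1/166*(-1/196)*(-36 + 70052) - 1083/2 = -1/166*(-1/196)*70016 - 1083/2 = 8752/4067 - 1083/2 = -4387057/8134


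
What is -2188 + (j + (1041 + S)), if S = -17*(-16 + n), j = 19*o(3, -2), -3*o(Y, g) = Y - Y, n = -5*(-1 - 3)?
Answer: -1215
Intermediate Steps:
n = 20 (n = -5*(-4) = 20)
o(Y, g) = 0 (o(Y, g) = -(Y - Y)/3 = -⅓*0 = 0)
j = 0 (j = 19*0 = 0)
S = -68 (S = -17*(-16 + 20) = -17*4 = -68)
-2188 + (j + (1041 + S)) = -2188 + (0 + (1041 - 68)) = -2188 + (0 + 973) = -2188 + 973 = -1215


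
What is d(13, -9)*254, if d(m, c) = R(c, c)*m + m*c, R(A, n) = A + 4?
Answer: -46228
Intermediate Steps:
R(A, n) = 4 + A
d(m, c) = c*m + m*(4 + c) (d(m, c) = (4 + c)*m + m*c = m*(4 + c) + c*m = c*m + m*(4 + c))
d(13, -9)*254 = (2*13*(2 - 9))*254 = (2*13*(-7))*254 = -182*254 = -46228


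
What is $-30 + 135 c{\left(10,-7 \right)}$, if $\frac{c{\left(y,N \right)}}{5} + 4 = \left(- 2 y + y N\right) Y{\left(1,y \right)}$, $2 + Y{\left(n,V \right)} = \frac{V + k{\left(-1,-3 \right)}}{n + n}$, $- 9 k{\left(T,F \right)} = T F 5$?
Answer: $-134355$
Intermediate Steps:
$k{\left(T,F \right)} = - \frac{5 F T}{9}$ ($k{\left(T,F \right)} = - \frac{T F 5}{9} = - \frac{F T 5}{9} = - \frac{5 F T}{9}$)
$Y{\left(n,V \right)} = -2 + \frac{- \frac{5}{3} + V}{2 n}$ ($Y{\left(n,V \right)} = -2 + \frac{V - \left(- \frac{5}{3}\right) \left(-1\right)}{n + n} = -2 + \frac{V - \frac{5}{3}}{2 n} = -2 + \left(- \frac{5}{3} + V\right) \frac{1}{2 n} = -2 + \frac{- \frac{5}{3} + V}{2 n}$)
$c{\left(y,N \right)} = -20 + 5 \left(- \frac{17}{6} + \frac{y}{2}\right) \left(- 2 y + N y\right)$ ($c{\left(y,N \right)} = -20 + 5 \left(- 2 y + y N\right) \frac{-5 - 12 + 3 y}{6 \cdot 1} = -20 + 5 \left(- 2 y + N y\right) \frac{1}{6} \cdot 1 \left(-5 - 12 + 3 y\right) = -20 + 5 \left(- 2 y + N y\right) \frac{1}{6} \cdot 1 \left(-17 + 3 y\right) = -20 + 5 \left(- 2 y + N y\right) \left(- \frac{17}{6} + \frac{y}{2}\right) = -20 + 5 \left(- \frac{17}{6} + \frac{y}{2}\right) \left(- 2 y + N y\right)$)
$-30 + 135 c{\left(10,-7 \right)} = -30 + 135 \left(-20 - \frac{50 \left(-17 + 3 \cdot 10\right)}{3} + \frac{5}{6} \left(-7\right) 10 \left(-17 + 3 \cdot 10\right)\right) = -30 + 135 \left(-20 - \frac{50 \left(-17 + 30\right)}{3} + \frac{5}{6} \left(-7\right) 10 \left(-17 + 30\right)\right) = -30 + 135 \left(-20 - \frac{50}{3} \cdot 13 + \frac{5}{6} \left(-7\right) 10 \cdot 13\right) = -30 + 135 \left(-20 - \frac{650}{3} - \frac{2275}{3}\right) = -30 + 135 \left(-995\right) = -30 - 134325 = -134355$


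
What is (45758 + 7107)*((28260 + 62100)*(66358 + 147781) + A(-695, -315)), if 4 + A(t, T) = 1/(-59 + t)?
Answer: 771279120850914695/754 ≈ 1.0229e+15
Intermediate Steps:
A(t, T) = -4 + 1/(-59 + t)
(45758 + 7107)*((28260 + 62100)*(66358 + 147781) + A(-695, -315)) = (45758 + 7107)*((28260 + 62100)*(66358 + 147781) + (237 - 4*(-695))/(-59 - 695)) = 52865*(90360*214139 + (237 + 2780)/(-754)) = 52865*(19349600040 - 1/754*3017) = 52865*(19349600040 - 3017/754) = 52865*(14589598427143/754) = 771279120850914695/754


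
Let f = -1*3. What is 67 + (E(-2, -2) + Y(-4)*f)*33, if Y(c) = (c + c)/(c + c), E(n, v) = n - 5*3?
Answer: -593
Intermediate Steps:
E(n, v) = -15 + n (E(n, v) = n - 15 = -15 + n)
Y(c) = 1 (Y(c) = (2*c)/((2*c)) = (2*c)*(1/(2*c)) = 1)
f = -3
67 + (E(-2, -2) + Y(-4)*f)*33 = 67 + ((-15 - 2) + 1*(-3))*33 = 67 + (-17 - 3)*33 = 67 - 20*33 = 67 - 660 = -593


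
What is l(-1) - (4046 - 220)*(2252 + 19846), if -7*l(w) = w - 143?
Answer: -591828492/7 ≈ -8.4547e+7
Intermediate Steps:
l(w) = 143/7 - w/7 (l(w) = -(w - 143)/7 = -(-143 + w)/7 = 143/7 - w/7)
l(-1) - (4046 - 220)*(2252 + 19846) = (143/7 - 1/7*(-1)) - (4046 - 220)*(2252 + 19846) = (143/7 + 1/7) - 3826*22098 = 144/7 - 1*84546948 = 144/7 - 84546948 = -591828492/7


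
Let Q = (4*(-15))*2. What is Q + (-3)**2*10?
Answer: -30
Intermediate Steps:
Q = -120 (Q = -60*2 = -120)
Q + (-3)**2*10 = -120 + (-3)**2*10 = -120 + 9*10 = -120 + 90 = -30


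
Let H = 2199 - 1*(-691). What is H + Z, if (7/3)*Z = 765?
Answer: 22525/7 ≈ 3217.9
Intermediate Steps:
Z = 2295/7 (Z = (3/7)*765 = 2295/7 ≈ 327.86)
H = 2890 (H = 2199 + 691 = 2890)
H + Z = 2890 + 2295/7 = 22525/7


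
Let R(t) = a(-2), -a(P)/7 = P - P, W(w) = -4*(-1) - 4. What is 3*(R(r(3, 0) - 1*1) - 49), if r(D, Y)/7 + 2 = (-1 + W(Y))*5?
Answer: -147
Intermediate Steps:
W(w) = 0 (W(w) = 4 - 4 = 0)
a(P) = 0 (a(P) = -7*(P - P) = -7*0 = 0)
r(D, Y) = -49 (r(D, Y) = -14 + 7*((-1 + 0)*5) = -14 + 7*(-1*5) = -14 + 7*(-5) = -14 - 35 = -49)
R(t) = 0
3*(R(r(3, 0) - 1*1) - 49) = 3*(0 - 49) = 3*(-49) = -147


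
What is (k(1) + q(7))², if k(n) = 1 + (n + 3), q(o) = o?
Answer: 144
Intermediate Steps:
k(n) = 4 + n (k(n) = 1 + (3 + n) = 4 + n)
(k(1) + q(7))² = ((4 + 1) + 7)² = (5 + 7)² = 12² = 144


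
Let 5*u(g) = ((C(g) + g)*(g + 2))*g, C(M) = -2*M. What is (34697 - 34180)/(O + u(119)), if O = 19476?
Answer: -2585/1616101 ≈ -0.0015995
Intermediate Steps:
u(g) = -g²*(2 + g)/5 (u(g) = (((-2*g + g)*(g + 2))*g)/5 = (((-g)*(2 + g))*g)/5 = ((-g*(2 + g))*g)/5 = (-g²*(2 + g))/5 = -g²*(2 + g)/5)
(34697 - 34180)/(O + u(119)) = (34697 - 34180)/(19476 + (⅕)*119²*(-2 - 1*119)) = 517/(19476 + (⅕)*14161*(-2 - 119)) = 517/(19476 + (⅕)*14161*(-121)) = 517/(19476 - 1713481/5) = 517/(-1616101/5) = 517*(-5/1616101) = -2585/1616101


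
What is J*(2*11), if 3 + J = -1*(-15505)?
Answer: 341044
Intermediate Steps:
J = 15502 (J = -3 - 1*(-15505) = -3 + 15505 = 15502)
J*(2*11) = 15502*(2*11) = 15502*22 = 341044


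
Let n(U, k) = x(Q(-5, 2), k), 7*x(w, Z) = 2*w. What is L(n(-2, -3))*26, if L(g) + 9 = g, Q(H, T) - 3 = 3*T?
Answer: -1170/7 ≈ -167.14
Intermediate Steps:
Q(H, T) = 3 + 3*T
x(w, Z) = 2*w/7 (x(w, Z) = (2*w)/7 = 2*w/7)
n(U, k) = 18/7 (n(U, k) = 2*(3 + 3*2)/7 = 2*(3 + 6)/7 = (2/7)*9 = 18/7)
L(g) = -9 + g
L(n(-2, -3))*26 = (-9 + 18/7)*26 = -45/7*26 = -1170/7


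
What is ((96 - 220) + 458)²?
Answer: 111556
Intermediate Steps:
((96 - 220) + 458)² = (-124 + 458)² = 334² = 111556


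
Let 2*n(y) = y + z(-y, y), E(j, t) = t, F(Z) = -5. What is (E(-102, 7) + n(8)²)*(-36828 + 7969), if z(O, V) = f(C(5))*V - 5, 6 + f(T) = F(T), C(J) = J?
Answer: -209314327/4 ≈ -5.2329e+7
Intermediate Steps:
f(T) = -11 (f(T) = -6 - 5 = -11)
z(O, V) = -5 - 11*V (z(O, V) = -11*V - 5 = -5 - 11*V)
n(y) = -5/2 - 5*y (n(y) = (y + (-5 - 11*y))/2 = (-5 - 10*y)/2 = -5/2 - 5*y)
(E(-102, 7) + n(8)²)*(-36828 + 7969) = (7 + (-5/2 - 5*8)²)*(-36828 + 7969) = (7 + (-5/2 - 40)²)*(-28859) = (7 + (-85/2)²)*(-28859) = (7 + 7225/4)*(-28859) = (7253/4)*(-28859) = -209314327/4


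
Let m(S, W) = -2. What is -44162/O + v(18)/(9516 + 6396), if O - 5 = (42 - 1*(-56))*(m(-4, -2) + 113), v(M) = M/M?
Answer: -702694861/173170296 ≈ -4.0578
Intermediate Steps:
v(M) = 1
O = 10883 (O = 5 + (42 - 1*(-56))*(-2 + 113) = 5 + (42 + 56)*111 = 5 + 98*111 = 5 + 10878 = 10883)
-44162/O + v(18)/(9516 + 6396) = -44162/10883 + 1/(9516 + 6396) = -44162*1/10883 + 1/15912 = -44162/10883 + 1*(1/15912) = -44162/10883 + 1/15912 = -702694861/173170296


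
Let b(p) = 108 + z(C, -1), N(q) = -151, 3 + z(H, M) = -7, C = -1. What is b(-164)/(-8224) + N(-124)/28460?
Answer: -503863/29256880 ≈ -0.017222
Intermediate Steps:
z(H, M) = -10 (z(H, M) = -3 - 7 = -10)
b(p) = 98 (b(p) = 108 - 10 = 98)
b(-164)/(-8224) + N(-124)/28460 = 98/(-8224) - 151/28460 = 98*(-1/8224) - 151*1/28460 = -49/4112 - 151/28460 = -503863/29256880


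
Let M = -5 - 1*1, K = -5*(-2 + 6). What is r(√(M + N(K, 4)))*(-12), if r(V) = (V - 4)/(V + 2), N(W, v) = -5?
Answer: -12/5 - 24*I*√11/5 ≈ -2.4 - 15.92*I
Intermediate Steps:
K = -20 (K = -5*4 = -20)
M = -6 (M = -5 - 1 = -6)
r(V) = (-4 + V)/(2 + V)
r(√(M + N(K, 4)))*(-12) = ((-4 + √(-6 - 5))/(2 + √(-6 - 5)))*(-12) = ((-4 + √(-11))/(2 + √(-11)))*(-12) = ((-4 + I*√11)/(2 + I*√11))*(-12) = -12*(-4 + I*√11)/(2 + I*√11)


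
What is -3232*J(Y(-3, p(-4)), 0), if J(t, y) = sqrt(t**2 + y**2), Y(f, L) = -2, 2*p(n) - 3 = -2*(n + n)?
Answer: -6464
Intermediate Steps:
p(n) = 3/2 - 2*n (p(n) = 3/2 + (-2*(n + n))/2 = 3/2 + (-4*n)/2 = 3/2 - 2*n)
-3232*J(Y(-3, p(-4)), 0) = -3232*sqrt((-2)**2 + 0**2) = -3232*sqrt(4 + 0) = -3232*sqrt(4) = -3232*2 = -6464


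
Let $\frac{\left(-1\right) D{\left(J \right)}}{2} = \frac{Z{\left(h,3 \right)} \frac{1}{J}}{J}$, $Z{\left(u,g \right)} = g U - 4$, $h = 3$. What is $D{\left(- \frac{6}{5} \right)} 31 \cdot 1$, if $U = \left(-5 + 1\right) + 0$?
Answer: $\frac{6200}{9} \approx 688.89$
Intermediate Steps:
$U = -4$ ($U = -4 + 0 = -4$)
$Z{\left(u,g \right)} = -4 - 4 g$ ($Z{\left(u,g \right)} = g \left(-4\right) - 4 = - 4 g - 4 = -4 - 4 g$)
$D{\left(J \right)} = \frac{32}{J^{2}}$ ($D{\left(J \right)} = - 2 \frac{\left(-4 - 12\right) \frac{1}{J}}{J} = - 2 \frac{\left(-16\right) \frac{1}{J}}{J} = - 2 \left(- \frac{16}{J^{2}}\right) = \frac{32}{J^{2}}$)
$D{\left(- \frac{6}{5} \right)} 31 \cdot 1 = \frac{32}{\frac{36}{25}} \cdot 31 \cdot 1 = 32 \cdot \frac{25}{36} \cdot 31 \cdot 1 = \frac{200}{9} \cdot 31 \cdot 1 = \frac{6200}{9} \cdot 1 = \frac{6200}{9}$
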